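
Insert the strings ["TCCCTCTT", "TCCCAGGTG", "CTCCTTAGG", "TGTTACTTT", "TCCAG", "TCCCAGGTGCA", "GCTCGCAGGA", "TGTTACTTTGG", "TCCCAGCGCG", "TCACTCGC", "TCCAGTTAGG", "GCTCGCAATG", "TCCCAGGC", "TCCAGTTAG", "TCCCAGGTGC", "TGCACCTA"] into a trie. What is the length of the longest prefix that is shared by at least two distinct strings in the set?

The deepest shared node is where two words last agree before diverging.
"TCCCAGGTGC" and "TCCCAGGTGCA" agree on "TCCCAGGTGC" (10 characters) before diverging; nothing deeper is shared.
Longest shared-prefix length: 10

10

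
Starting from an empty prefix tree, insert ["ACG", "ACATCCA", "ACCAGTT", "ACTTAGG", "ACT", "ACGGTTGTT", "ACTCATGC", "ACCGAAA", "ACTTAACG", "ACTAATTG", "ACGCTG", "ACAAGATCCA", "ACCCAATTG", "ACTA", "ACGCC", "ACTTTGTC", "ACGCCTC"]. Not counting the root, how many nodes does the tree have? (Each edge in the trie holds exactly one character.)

64

Insert word by word; a character creates a node only if that edge doesn't already exist:
  "ACG" → 3 new (A, C, G)
  "ACATCCA" → prefix "AC" already present; 5 new (A, T, C, C, A)
  "ACCAGTT" → prefix "AC" already present; 5 new (C, A, G, T, T)
  "ACTTAGG" → prefix "AC" already present; 5 new (T, T, A, G, G)
  "ACT" → prefix "ACT" already present; 0 new (none)
  "ACGGTTGTT" → prefix "ACG" already present; 6 new (G, T, T, G, T, T)
  "ACTCATGC" → prefix "ACT" already present; 5 new (C, A, T, G, C)
  "ACCGAAA" → prefix "ACC" already present; 4 new (G, A, A, A)
  "ACTTAACG" → prefix "ACTTA" already present; 3 new (A, C, G)
  "ACTAATTG" → prefix "ACT" already present; 5 new (A, A, T, T, G)
  "ACGCTG" → prefix "ACG" already present; 3 new (C, T, G)
  "ACAAGATCCA" → prefix "ACA" already present; 7 new (A, G, A, T, C, C, A)
  "ACCCAATTG" → prefix "ACC" already present; 6 new (C, A, A, T, T, G)
  "ACTA" → prefix "ACTA" already present; 0 new (none)
  "ACGCC" → prefix "ACGC" already present; 1 new (C)
  "ACTTTGTC" → prefix "ACTT" already present; 4 new (T, G, T, C)
  "ACGCCTC" → prefix "ACGCC" already present; 2 new (T, C)
Total nodes = 3 + 5 + 5 + 5 + 0 + 6 + 5 + 4 + 3 + 5 + 3 + 7 + 6 + 0 + 1 + 4 + 2 = 64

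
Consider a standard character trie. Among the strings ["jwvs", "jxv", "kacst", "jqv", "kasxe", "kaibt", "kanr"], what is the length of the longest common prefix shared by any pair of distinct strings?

2

Look for the deepest trie node that still has at least two words in its subtree.
e.g. "kacst" and "kaibt" share the prefix "ka" of length 2; no pair shares a longer one.
Longest shared-prefix length: 2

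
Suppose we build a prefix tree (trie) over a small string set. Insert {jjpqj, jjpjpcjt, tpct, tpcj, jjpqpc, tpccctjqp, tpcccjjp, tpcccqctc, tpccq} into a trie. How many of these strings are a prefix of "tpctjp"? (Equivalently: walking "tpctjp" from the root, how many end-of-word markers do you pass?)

1

Traverse "tpctjp" character by character; count nodes along the way that are marked as word ends.
Prefixes of the query that are stored words: "tpct"
Count: 1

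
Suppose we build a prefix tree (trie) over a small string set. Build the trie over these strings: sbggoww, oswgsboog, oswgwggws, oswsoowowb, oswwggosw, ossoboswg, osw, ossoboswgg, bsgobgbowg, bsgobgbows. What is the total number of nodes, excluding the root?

Trace insertions, counting only characters that open a new branch:
  "sbggoww" → 7 new (s, b, g, g, o, w, w)
  "oswgsboog" → 9 new (o, s, w, g, s, b, o, o, g)
  "oswgwggws" → prefix "oswg" already present; 5 new (w, g, g, w, s)
  "oswsoowowb" → prefix "osw" already present; 7 new (s, o, o, w, o, w, b)
  "oswwggosw" → prefix "osw" already present; 6 new (w, g, g, o, s, w)
  "ossoboswg" → prefix "os" already present; 7 new (s, o, b, o, s, w, g)
  "osw" → prefix "osw" already present; 0 new (none)
  "ossoboswgg" → prefix "ossoboswg" already present; 1 new (g)
  "bsgobgbowg" → 10 new (b, s, g, o, b, g, b, o, w, g)
  "bsgobgbows" → prefix "bsgobgbow" already present; 1 new (s)
Total nodes = 7 + 9 + 5 + 7 + 6 + 7 + 0 + 1 + 10 + 1 = 53

53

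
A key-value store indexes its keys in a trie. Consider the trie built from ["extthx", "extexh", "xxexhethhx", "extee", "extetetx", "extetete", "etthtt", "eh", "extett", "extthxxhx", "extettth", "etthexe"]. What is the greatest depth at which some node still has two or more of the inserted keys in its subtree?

7

Equivalently: take the maximum, over all pairs, of their longest common prefix length.
e.g. "extetete" and "extetetx" share the prefix "extetet" of length 7; no pair shares a longer one.
Longest shared-prefix length: 7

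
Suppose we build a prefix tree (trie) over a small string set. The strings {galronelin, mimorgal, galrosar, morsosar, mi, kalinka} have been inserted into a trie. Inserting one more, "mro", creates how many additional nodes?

Walking "mro" from the root, the first 1 characters ("m") follow existing edges; "r" is the first miss.
So 3 − 1 = 2 new nodes.

2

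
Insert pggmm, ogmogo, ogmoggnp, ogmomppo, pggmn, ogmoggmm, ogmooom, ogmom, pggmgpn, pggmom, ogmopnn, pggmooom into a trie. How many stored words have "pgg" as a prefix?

Walk to "pgg"; the words in its subtree are exactly those with that prefix.
Words under "pgg": pggmgpn, pggmm, pggmn, pggmom, pggmooom
Count: 5

5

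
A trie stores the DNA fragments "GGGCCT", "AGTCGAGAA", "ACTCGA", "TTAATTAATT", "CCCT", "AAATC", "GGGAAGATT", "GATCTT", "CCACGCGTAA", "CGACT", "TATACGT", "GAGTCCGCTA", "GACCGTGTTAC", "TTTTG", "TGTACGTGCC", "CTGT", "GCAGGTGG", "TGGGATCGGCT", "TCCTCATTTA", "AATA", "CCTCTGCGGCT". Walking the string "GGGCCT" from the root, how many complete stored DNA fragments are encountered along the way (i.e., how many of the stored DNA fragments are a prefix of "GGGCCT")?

1

Check each prefix of "GGGCCT" against the stored set — each match is an end-marker on the path.
Prefixes of the query that are stored words: "GGGCCT"
Count: 1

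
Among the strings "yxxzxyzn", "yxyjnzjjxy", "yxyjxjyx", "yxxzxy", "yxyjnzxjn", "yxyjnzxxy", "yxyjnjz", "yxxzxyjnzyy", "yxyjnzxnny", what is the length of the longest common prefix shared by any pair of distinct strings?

Equivalently: take the maximum, over all pairs, of their longest common prefix length.
"yxyjnzxjn" and "yxyjnzxnny" agree on "yxyjnzx" (7 characters) before diverging; nothing deeper is shared.
Longest shared-prefix length: 7

7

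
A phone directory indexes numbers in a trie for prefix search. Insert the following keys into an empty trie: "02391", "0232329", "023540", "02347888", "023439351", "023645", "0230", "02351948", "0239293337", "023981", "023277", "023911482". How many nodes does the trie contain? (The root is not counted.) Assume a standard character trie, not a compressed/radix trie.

44

Trace insertions, counting only characters that open a new branch:
  "02391" → 5 new (0, 2, 3, 9, 1)
  "0232329" → prefix "023" already present; 4 new (2, 3, 2, 9)
  "023540" → prefix "023" already present; 3 new (5, 4, 0)
  "02347888" → prefix "023" already present; 5 new (4, 7, 8, 8, 8)
  "023439351" → prefix "0234" already present; 5 new (3, 9, 3, 5, 1)
  "023645" → prefix "023" already present; 3 new (6, 4, 5)
  "0230" → prefix "023" already present; 1 new (0)
  "02351948" → prefix "0235" already present; 4 new (1, 9, 4, 8)
  "0239293337" → prefix "0239" already present; 6 new (2, 9, 3, 3, 3, 7)
  "023981" → prefix "0239" already present; 2 new (8, 1)
  "023277" → prefix "0232" already present; 2 new (7, 7)
  "023911482" → prefix "02391" already present; 4 new (1, 4, 8, 2)
Total nodes = 5 + 4 + 3 + 5 + 5 + 3 + 1 + 4 + 6 + 2 + 2 + 4 = 44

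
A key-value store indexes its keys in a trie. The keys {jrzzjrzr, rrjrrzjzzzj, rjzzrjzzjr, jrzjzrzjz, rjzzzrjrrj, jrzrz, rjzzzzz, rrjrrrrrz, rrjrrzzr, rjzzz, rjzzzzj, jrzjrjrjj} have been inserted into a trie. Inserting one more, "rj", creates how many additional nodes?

0

Every character of "rj" already lies on an existing path (it is a prefix of some stored word).
No new nodes are needed: 0.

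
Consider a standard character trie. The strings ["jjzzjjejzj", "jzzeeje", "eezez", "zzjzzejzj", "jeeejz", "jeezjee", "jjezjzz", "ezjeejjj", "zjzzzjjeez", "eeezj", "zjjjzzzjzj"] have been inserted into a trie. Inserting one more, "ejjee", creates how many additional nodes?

Walking "ejjee" from the root, the first 1 characters ("e") follow existing edges; "j" is the first miss.
So 5 − 1 = 4 new nodes.

4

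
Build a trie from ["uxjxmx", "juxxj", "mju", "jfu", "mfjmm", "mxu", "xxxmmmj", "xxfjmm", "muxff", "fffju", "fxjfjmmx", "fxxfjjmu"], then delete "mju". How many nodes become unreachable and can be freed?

2

After clearing the end-marker at "mju", prune upward until reaching a node still needed by another word.
The suffix "ju" (2 nodes) is used only by "mju"; the node for "m" still has the child "f", so pruning stops there.
Nodes removed: 2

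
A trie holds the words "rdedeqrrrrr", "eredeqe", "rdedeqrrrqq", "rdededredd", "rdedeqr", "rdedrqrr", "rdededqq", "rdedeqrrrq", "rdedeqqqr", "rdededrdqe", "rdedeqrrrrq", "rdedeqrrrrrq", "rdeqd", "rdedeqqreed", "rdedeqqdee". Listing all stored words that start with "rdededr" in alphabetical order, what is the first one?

rdededrdqe

Filter for "rdededr…" and sort: "rdededrdqe", "rdededredd"
The 1st is rdededrdqe.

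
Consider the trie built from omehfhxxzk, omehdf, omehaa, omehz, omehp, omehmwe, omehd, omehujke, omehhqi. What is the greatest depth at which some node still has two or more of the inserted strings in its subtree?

The deepest shared node is where two words last agree before diverging.
e.g. "omehd" and "omehdf" share the prefix "omehd" of length 5; no pair shares a longer one.
Longest shared-prefix length: 5

5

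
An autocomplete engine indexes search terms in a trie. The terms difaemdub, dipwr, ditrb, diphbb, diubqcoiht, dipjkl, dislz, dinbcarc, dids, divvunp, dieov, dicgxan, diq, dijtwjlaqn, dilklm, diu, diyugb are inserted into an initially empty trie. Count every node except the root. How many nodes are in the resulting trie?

Trace insertions, counting only characters that open a new branch:
  "difaemdub" → 9 new (d, i, f, a, e, m, d, u, b)
  "dipwr" → prefix "di" already present; 3 new (p, w, r)
  "ditrb" → prefix "di" already present; 3 new (t, r, b)
  "diphbb" → prefix "dip" already present; 3 new (h, b, b)
  "diubqcoiht" → prefix "di" already present; 8 new (u, b, q, c, o, i, h, t)
  "dipjkl" → prefix "dip" already present; 3 new (j, k, l)
  "dislz" → prefix "di" already present; 3 new (s, l, z)
  "dinbcarc" → prefix "di" already present; 6 new (n, b, c, a, r, c)
  "dids" → prefix "di" already present; 2 new (d, s)
  "divvunp" → prefix "di" already present; 5 new (v, v, u, n, p)
  "dieov" → prefix "di" already present; 3 new (e, o, v)
  "dicgxan" → prefix "di" already present; 5 new (c, g, x, a, n)
  "diq" → prefix "di" already present; 1 new (q)
  "dijtwjlaqn" → prefix "di" already present; 8 new (j, t, w, j, l, a, q, n)
  "dilklm" → prefix "di" already present; 4 new (l, k, l, m)
  "diu" → prefix "diu" already present; 0 new (none)
  "diyugb" → prefix "di" already present; 4 new (y, u, g, b)
Total nodes = 9 + 3 + 3 + 3 + 8 + 3 + 3 + 6 + 2 + 5 + 3 + 5 + 1 + 8 + 4 + 0 + 4 = 70

70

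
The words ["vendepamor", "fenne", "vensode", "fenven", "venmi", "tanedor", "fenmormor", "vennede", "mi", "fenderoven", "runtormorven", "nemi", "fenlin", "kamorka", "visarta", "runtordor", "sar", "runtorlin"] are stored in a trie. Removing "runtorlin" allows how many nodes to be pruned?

3

After clearing the end-marker at "runtorlin", prune upward until reaching a node still needed by another word.
The suffix "lin" (3 nodes) is used only by "runtorlin"; the node for "runtor" still has the child "m", so pruning stops there.
Nodes removed: 3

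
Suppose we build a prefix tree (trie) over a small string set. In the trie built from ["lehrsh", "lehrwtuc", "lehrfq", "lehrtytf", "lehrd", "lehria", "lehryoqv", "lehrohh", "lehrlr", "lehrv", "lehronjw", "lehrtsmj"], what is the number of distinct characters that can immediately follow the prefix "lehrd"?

The children of the "lehrd" node are the distinct next characters among strings starting with "lehrd".
No stored string extends past "lehrd".
That node has 0 child edges.

0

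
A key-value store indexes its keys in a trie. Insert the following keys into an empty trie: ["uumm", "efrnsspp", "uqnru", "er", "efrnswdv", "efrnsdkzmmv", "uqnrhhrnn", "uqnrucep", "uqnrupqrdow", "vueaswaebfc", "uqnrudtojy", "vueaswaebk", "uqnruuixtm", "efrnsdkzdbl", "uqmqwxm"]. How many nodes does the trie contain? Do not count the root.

70

Insert word by word; a character creates a node only if that edge doesn't already exist:
  "uumm" → 4 new (u, u, m, m)
  "efrnsspp" → 8 new (e, f, r, n, s, s, p, p)
  "uqnru" → prefix "u" already present; 4 new (q, n, r, u)
  "er" → prefix "e" already present; 1 new (r)
  "efrnswdv" → prefix "efrns" already present; 3 new (w, d, v)
  "efrnsdkzmmv" → prefix "efrns" already present; 6 new (d, k, z, m, m, v)
  "uqnrhhrnn" → prefix "uqnr" already present; 5 new (h, h, r, n, n)
  "uqnrucep" → prefix "uqnru" already present; 3 new (c, e, p)
  "uqnrupqrdow" → prefix "uqnru" already present; 6 new (p, q, r, d, o, w)
  "vueaswaebfc" → 11 new (v, u, e, a, s, w, a, e, b, f, c)
  "uqnrudtojy" → prefix "uqnru" already present; 5 new (d, t, o, j, y)
  "vueaswaebk" → prefix "vueaswaeb" already present; 1 new (k)
  "uqnruuixtm" → prefix "uqnru" already present; 5 new (u, i, x, t, m)
  "efrnsdkzdbl" → prefix "efrnsdkz" already present; 3 new (d, b, l)
  "uqmqwxm" → prefix "uq" already present; 5 new (m, q, w, x, m)
Total nodes = 4 + 8 + 4 + 1 + 3 + 6 + 5 + 3 + 6 + 11 + 5 + 1 + 5 + 3 + 5 = 70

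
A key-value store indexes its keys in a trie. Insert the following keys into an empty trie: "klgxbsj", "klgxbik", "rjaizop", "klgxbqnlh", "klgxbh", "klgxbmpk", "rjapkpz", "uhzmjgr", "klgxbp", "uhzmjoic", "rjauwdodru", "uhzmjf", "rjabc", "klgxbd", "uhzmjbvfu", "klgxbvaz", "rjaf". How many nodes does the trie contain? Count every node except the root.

58

Trace insertions, counting only characters that open a new branch:
  "klgxbsj" → 7 new (k, l, g, x, b, s, j)
  "klgxbik" → prefix "klgxb" already present; 2 new (i, k)
  "rjaizop" → 7 new (r, j, a, i, z, o, p)
  "klgxbqnlh" → prefix "klgxb" already present; 4 new (q, n, l, h)
  "klgxbh" → prefix "klgxb" already present; 1 new (h)
  "klgxbmpk" → prefix "klgxb" already present; 3 new (m, p, k)
  "rjapkpz" → prefix "rja" already present; 4 new (p, k, p, z)
  "uhzmjgr" → 7 new (u, h, z, m, j, g, r)
  "klgxbp" → prefix "klgxb" already present; 1 new (p)
  "uhzmjoic" → prefix "uhzmj" already present; 3 new (o, i, c)
  "rjauwdodru" → prefix "rja" already present; 7 new (u, w, d, o, d, r, u)
  "uhzmjf" → prefix "uhzmj" already present; 1 new (f)
  "rjabc" → prefix "rja" already present; 2 new (b, c)
  "klgxbd" → prefix "klgxb" already present; 1 new (d)
  "uhzmjbvfu" → prefix "uhzmj" already present; 4 new (b, v, f, u)
  "klgxbvaz" → prefix "klgxb" already present; 3 new (v, a, z)
  "rjaf" → prefix "rja" already present; 1 new (f)
Total nodes = 7 + 2 + 7 + 4 + 1 + 3 + 4 + 7 + 1 + 3 + 7 + 1 + 2 + 1 + 4 + 3 + 1 = 58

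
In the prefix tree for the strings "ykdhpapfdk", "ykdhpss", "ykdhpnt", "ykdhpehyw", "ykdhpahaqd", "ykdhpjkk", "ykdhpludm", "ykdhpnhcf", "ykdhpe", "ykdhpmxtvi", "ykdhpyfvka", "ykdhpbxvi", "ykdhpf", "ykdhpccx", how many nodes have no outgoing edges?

13

A leaf is a node with no children — equivalently, the end of a word that is not a proper prefix of any other stored word.
Those words: "ykdhpahaqd", "ykdhpapfdk", "ykdhpbxvi", "ykdhpccx", "ykdhpehyw", "ykdhpf", "ykdhpjkk", "ykdhpludm", "ykdhpmxtvi", "ykdhpnhcf", "ykdhpnt", "ykdhpss", "ykdhpyfvka"
Leaf count: 13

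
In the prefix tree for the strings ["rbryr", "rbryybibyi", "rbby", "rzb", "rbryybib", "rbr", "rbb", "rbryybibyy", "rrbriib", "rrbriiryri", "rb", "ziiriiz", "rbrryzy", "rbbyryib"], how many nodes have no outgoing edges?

Leaves are exactly the stored words that no other stored word extends.
Those words: "rbbyryib", "rbrryzy", "rbryr", "rbryybibyi", "rbryybibyy", "rrbriib", "rrbriiryri", "rzb", "ziiriiz"
Leaf count: 9

9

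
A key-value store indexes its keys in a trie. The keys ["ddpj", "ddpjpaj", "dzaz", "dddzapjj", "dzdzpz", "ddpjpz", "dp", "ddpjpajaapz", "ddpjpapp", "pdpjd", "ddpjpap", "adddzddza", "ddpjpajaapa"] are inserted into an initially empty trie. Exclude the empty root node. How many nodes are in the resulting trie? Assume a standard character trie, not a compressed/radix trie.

43

Trace insertions, counting only characters that open a new branch:
  "ddpj" → 4 new (d, d, p, j)
  "ddpjpaj" → prefix "ddpj" already present; 3 new (p, a, j)
  "dzaz" → prefix "d" already present; 3 new (z, a, z)
  "dddzapjj" → prefix "dd" already present; 6 new (d, z, a, p, j, j)
  "dzdzpz" → prefix "dz" already present; 4 new (d, z, p, z)
  "ddpjpz" → prefix "ddpjp" already present; 1 new (z)
  "dp" → prefix "d" already present; 1 new (p)
  "ddpjpajaapz" → prefix "ddpjpaj" already present; 4 new (a, a, p, z)
  "ddpjpapp" → prefix "ddpjpa" already present; 2 new (p, p)
  "pdpjd" → 5 new (p, d, p, j, d)
  "ddpjpap" → prefix "ddpjpap" already present; 0 new (none)
  "adddzddza" → 9 new (a, d, d, d, z, d, d, z, a)
  "ddpjpajaapa" → prefix "ddpjpajaap" already present; 1 new (a)
Total nodes = 4 + 3 + 3 + 6 + 4 + 1 + 1 + 4 + 2 + 5 + 0 + 9 + 1 = 43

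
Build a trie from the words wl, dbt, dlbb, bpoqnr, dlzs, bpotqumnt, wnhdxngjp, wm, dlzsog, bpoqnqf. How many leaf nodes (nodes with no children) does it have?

9

Leaves are exactly the stored words that no other stored word extends.
Those words: "bpoqnqf", "bpoqnr", "bpotqumnt", "dbt", "dlbb", "dlzsog", "wl", "wm", "wnhdxngjp"
Leaf count: 9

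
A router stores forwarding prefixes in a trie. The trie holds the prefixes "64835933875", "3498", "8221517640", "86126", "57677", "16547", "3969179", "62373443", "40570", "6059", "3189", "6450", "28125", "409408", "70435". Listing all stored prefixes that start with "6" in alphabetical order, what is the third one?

6450

Words with prefix "6", in lexicographic order: "6059", "62373443", "6450", "64835933875"
The 3rd is 6450.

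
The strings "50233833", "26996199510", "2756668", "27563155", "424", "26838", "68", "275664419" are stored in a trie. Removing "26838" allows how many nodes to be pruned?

A node on "26838"'s path can go only if nothing else ends at it or branches off below it.
The suffix "838" (3 nodes) is used only by "26838"; the node for "26" still has the child "9", so pruning stops there.
Nodes removed: 3

3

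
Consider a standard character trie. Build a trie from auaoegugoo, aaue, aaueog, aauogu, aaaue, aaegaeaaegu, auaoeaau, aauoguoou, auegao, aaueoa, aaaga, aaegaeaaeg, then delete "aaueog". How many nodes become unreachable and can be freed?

1

After clearing the end-marker at "aaueog", prune upward until reaching a node still needed by another word.
The suffix "g" (1 node) is used only by "aaueog"; the node for "aaueo" still has the child "a", so pruning stops there.
Nodes removed: 1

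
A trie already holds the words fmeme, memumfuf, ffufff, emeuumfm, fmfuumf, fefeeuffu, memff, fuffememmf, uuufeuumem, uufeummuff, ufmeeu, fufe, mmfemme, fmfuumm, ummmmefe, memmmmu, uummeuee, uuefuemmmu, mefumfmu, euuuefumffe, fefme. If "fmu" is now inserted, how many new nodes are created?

Walking "fmu" from the root, the first 2 characters ("fm") follow existing edges; "u" is the first miss.
New nodes needed: |"fmu"| − 2 = 3 − 2 = 1.

1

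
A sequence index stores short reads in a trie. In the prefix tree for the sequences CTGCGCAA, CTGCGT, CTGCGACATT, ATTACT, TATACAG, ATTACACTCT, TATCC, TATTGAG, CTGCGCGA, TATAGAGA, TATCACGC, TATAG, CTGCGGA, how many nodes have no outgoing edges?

Leaves are exactly the stored words that no other stored word extends.
Those words: "ATTACACTCT", "ATTACT", "CTGCGACATT", "CTGCGCAA", "CTGCGCGA", "CTGCGGA", "CTGCGT", "TATACAG", "TATAGAGA", "TATCACGC", "TATCC", "TATTGAG"
Leaf count: 12

12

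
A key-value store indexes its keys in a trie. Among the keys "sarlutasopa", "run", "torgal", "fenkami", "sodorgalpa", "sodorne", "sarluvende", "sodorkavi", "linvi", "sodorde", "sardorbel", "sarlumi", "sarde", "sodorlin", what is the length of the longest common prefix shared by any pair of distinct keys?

Look for the deepest trie node that still has at least two words in its subtree.
e.g. "sarlumi" and "sarlutasopa" share the prefix "sarlu" of length 5; no pair shares a longer one.
Longest shared-prefix length: 5

5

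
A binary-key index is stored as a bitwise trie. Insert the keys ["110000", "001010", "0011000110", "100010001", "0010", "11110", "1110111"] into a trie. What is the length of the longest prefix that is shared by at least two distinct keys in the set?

The deepest shared node is where two words last agree before diverging.
e.g. "0010" and "001010" share the prefix "0010" of length 4; no pair shares a longer one.
Longest shared-prefix length: 4

4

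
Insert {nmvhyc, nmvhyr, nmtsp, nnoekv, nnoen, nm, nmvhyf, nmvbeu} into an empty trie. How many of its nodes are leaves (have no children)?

A leaf is a node with no children — equivalently, the end of a word that is not a proper prefix of any other stored word.
Those words: "nmtsp", "nmvbeu", "nmvhyc", "nmvhyf", "nmvhyr", "nnoekv", "nnoen"
Leaf count: 7

7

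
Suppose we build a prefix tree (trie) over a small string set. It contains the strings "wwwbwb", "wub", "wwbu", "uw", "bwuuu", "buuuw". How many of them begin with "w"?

Filter for entries beginning with "w":
Words under "w": wub, wwbu, wwwbwb
Count: 3

3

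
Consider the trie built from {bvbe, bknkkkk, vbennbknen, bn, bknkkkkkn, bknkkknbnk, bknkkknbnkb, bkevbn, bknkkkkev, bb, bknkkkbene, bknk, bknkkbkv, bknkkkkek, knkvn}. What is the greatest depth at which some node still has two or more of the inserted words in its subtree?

Look for the deepest trie node that still has at least two words in its subtree.
e.g. "bknkkknbnk" and "bknkkknbnkb" share the prefix "bknkkknbnk" of length 10; no pair shares a longer one.
Longest shared-prefix length: 10

10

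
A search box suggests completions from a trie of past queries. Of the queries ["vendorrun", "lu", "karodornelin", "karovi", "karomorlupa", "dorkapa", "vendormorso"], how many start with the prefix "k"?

3

Filter for entries beginning with "k":
Matches: "karodornelin", "karomorlupa", "karovi"
Count: 3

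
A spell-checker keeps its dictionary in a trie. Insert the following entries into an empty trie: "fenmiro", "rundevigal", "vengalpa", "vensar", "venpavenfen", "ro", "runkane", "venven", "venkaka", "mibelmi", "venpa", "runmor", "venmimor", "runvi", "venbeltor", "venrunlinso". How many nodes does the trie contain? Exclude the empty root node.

79

Trace insertions, counting only characters that open a new branch:
  "fenmiro" → 7 new (f, e, n, m, i, r, o)
  "rundevigal" → 10 new (r, u, n, d, e, v, i, g, a, l)
  "vengalpa" → 8 new (v, e, n, g, a, l, p, a)
  "vensar" → prefix "ven" already present; 3 new (s, a, r)
  "venpavenfen" → prefix "ven" already present; 8 new (p, a, v, e, n, f, e, n)
  "ro" → prefix "r" already present; 1 new (o)
  "runkane" → prefix "run" already present; 4 new (k, a, n, e)
  "venven" → prefix "ven" already present; 3 new (v, e, n)
  "venkaka" → prefix "ven" already present; 4 new (k, a, k, a)
  "mibelmi" → 7 new (m, i, b, e, l, m, i)
  "venpa" → prefix "venpa" already present; 0 new (none)
  "runmor" → prefix "run" already present; 3 new (m, o, r)
  "venmimor" → prefix "ven" already present; 5 new (m, i, m, o, r)
  "runvi" → prefix "run" already present; 2 new (v, i)
  "venbeltor" → prefix "ven" already present; 6 new (b, e, l, t, o, r)
  "venrunlinso" → prefix "ven" already present; 8 new (r, u, n, l, i, n, s, o)
Total nodes = 7 + 10 + 8 + 3 + 8 + 1 + 4 + 3 + 4 + 7 + 0 + 3 + 5 + 2 + 6 + 8 = 79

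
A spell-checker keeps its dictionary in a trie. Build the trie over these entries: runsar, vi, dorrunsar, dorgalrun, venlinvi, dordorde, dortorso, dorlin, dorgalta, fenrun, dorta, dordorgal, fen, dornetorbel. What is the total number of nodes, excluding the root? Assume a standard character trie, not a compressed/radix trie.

63

Count nodes per top-level branch (shared prefixes stored once):
  'd'-branch (dordorde, dordorgal, dorgalrun, dorgalta, dorlin, dornetorbel, dorrunsar, dorta, dortorso): 42 nodes
  'f'-branch (fen, fenrun): 6 nodes
  'r'-branch (runsar): 6 nodes
  'v'-branch (venlinvi, vi): 9 nodes
Sum: 63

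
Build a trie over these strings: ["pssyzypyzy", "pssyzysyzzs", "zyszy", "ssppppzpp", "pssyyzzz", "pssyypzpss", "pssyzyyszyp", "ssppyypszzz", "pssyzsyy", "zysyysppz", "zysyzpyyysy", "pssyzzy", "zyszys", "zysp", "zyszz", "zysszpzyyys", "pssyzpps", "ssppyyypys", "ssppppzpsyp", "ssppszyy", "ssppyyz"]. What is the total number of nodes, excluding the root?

Insert word by word; a character creates a node only if that edge doesn't already exist:
  "pssyzypyzy" → 10 new (p, s, s, y, z, y, p, y, z, y)
  "pssyzysyzzs" → prefix "pssyzy" already present; 5 new (s, y, z, z, s)
  "zyszy" → 5 new (z, y, s, z, y)
  "ssppppzpp" → 9 new (s, s, p, p, p, p, z, p, p)
  "pssyyzzz" → prefix "pssy" already present; 4 new (y, z, z, z)
  "pssyypzpss" → prefix "pssyy" already present; 5 new (p, z, p, s, s)
  "pssyzyyszyp" → prefix "pssyzy" already present; 5 new (y, s, z, y, p)
  "ssppyypszzz" → prefix "sspp" already present; 7 new (y, y, p, s, z, z, z)
  "pssyzsyy" → prefix "pssyz" already present; 3 new (s, y, y)
  "zysyysppz" → prefix "zys" already present; 6 new (y, y, s, p, p, z)
  "zysyzpyyysy" → prefix "zysy" already present; 7 new (z, p, y, y, y, s, y)
  "pssyzzy" → prefix "pssyz" already present; 2 new (z, y)
  "zyszys" → prefix "zyszy" already present; 1 new (s)
  "zysp" → prefix "zys" already present; 1 new (p)
  "zyszz" → prefix "zysz" already present; 1 new (z)
  "zysszpzyyys" → prefix "zys" already present; 8 new (s, z, p, z, y, y, y, s)
  "pssyzpps" → prefix "pssyz" already present; 3 new (p, p, s)
  "ssppyyypys" → prefix "ssppyy" already present; 4 new (y, p, y, s)
  "ssppppzpsyp" → prefix "ssppppzp" already present; 3 new (s, y, p)
  "ssppszyy" → prefix "sspp" already present; 4 new (s, z, y, y)
  "ssppyyz" → prefix "ssppyy" already present; 1 new (z)
Total nodes = 10 + 5 + 5 + 9 + 4 + 5 + 5 + 7 + 3 + 6 + 7 + 2 + 1 + 1 + 1 + 8 + 3 + 4 + 3 + 4 + 1 = 94

94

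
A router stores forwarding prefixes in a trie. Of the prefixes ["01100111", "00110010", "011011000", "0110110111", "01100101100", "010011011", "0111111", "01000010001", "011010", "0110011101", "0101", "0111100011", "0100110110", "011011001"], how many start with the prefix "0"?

Walk to "0"; the words in its subtree are exactly those with that prefix.
Matches: "00110010", "01000010001", "010011011", "0100110110", "0101", "01100101100", "01100111", "0110011101", "011010", "011011000", "011011001", "0110110111", "0111100011", "0111111"
Count: 14

14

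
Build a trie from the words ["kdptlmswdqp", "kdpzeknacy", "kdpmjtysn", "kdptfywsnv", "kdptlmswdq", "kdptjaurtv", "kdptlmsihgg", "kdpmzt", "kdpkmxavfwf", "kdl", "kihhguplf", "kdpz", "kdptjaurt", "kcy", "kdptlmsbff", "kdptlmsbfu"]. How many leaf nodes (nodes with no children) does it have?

13

Leaves are exactly the stored words that no other stored word extends.
Those words: "kcy", "kdl", "kdpkmxavfwf", "kdpmjtysn", "kdpmzt", "kdptfywsnv", "kdptjaurtv", "kdptlmsbff", "kdptlmsbfu", "kdptlmsihgg", "kdptlmswdqp", "kdpzeknacy", "kihhguplf"
Leaf count: 13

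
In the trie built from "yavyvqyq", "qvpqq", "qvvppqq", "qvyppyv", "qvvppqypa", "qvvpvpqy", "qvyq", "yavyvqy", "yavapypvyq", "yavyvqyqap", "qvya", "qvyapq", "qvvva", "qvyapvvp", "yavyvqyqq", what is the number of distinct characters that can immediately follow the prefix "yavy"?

The children of the "yavy" node are the distinct next characters among strings starting with "yavy".
Distinct next characters after "yavy": v.
That node has 1 child edge.

1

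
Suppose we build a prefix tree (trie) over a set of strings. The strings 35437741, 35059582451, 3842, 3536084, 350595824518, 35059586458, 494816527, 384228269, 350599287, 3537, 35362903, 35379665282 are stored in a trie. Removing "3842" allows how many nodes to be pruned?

0

A node on "3842"'s path can go only if nothing else ends at it or branches off below it.
Every node on "3842" is still needed (e.g. by "384228269"), so nothing is freed.
Nodes removed: 0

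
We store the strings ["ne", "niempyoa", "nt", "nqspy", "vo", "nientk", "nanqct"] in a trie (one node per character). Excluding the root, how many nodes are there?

24

Trace insertions, counting only characters that open a new branch:
  "ne" → 2 new (n, e)
  "niempyoa" → prefix "n" already present; 7 new (i, e, m, p, y, o, a)
  "nt" → prefix "n" already present; 1 new (t)
  "nqspy" → prefix "n" already present; 4 new (q, s, p, y)
  "vo" → 2 new (v, o)
  "nientk" → prefix "nie" already present; 3 new (n, t, k)
  "nanqct" → prefix "n" already present; 5 new (a, n, q, c, t)
Total nodes = 2 + 7 + 1 + 4 + 2 + 3 + 5 = 24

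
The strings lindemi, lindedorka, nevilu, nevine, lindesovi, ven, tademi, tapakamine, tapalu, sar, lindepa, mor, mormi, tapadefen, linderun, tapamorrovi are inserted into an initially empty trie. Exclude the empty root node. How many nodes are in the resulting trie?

Count nodes per top-level branch (shared prefixes stored once):
  'l'-branch (lindedorka, lindemi, lindepa, linderun, lindesovi): 21 nodes
  'm'-branch (mor, mormi): 5 nodes
  'n'-branch (nevilu, nevine): 8 nodes
  's'-branch (sar): 3 nodes
  't'-branch (tademi, tapadefen, tapakamine, tapalu, tapamorrovi): 28 nodes
  'v'-branch (ven): 3 nodes
Sum: 68

68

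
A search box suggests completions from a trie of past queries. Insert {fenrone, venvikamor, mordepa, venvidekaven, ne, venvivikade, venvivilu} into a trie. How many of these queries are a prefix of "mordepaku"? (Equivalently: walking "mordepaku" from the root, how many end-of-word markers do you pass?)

1

Check each prefix of "mordepaku" against the stored set — each match is an end-marker on the path.
Prefixes of the query that are stored words: "mordepa"
Count: 1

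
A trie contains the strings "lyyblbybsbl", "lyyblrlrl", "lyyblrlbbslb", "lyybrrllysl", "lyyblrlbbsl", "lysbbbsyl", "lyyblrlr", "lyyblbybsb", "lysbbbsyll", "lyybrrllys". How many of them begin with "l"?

Walk to "l"; the words in its subtree are exactly those with that prefix.
Matches: "lysbbbsyl", "lysbbbsyll", "lyyblbybsb", "lyyblbybsbl", "lyyblrlbbsl", "lyyblrlbbslb", "lyyblrlr", "lyyblrlrl", "lyybrrllys", "lyybrrllysl"
Count: 10

10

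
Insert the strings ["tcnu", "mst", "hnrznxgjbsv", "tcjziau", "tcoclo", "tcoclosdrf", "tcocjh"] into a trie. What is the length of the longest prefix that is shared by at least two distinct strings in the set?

6

Look for the deepest trie node that still has at least two words in its subtree.
"tcoclo" and "tcoclosdrf" agree on "tcoclo" (6 characters) before diverging; nothing deeper is shared.
Longest shared-prefix length: 6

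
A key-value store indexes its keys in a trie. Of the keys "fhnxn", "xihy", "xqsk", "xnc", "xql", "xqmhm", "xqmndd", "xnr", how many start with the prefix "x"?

Filter for entries beginning with "x":
Words under "x": xihy, xnc, xnr, xql, xqmhm, xqmndd, xqsk
Count: 7

7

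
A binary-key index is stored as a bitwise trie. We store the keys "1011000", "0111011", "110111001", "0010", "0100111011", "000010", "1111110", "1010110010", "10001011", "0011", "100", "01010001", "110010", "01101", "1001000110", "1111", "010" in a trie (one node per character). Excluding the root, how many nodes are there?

Count nodes per top-level branch (shared prefixes stored once):
  '0'-branch (000010, 0010, 0011, 010, 0100111011, 01010001, 01101, 0111011): 30 nodes
  '1'-branch (100, 10001011, 1001000110, 1010110010, 1011000, 110010, 110111001, 1111, 1111110): 43 nodes
Sum: 73

73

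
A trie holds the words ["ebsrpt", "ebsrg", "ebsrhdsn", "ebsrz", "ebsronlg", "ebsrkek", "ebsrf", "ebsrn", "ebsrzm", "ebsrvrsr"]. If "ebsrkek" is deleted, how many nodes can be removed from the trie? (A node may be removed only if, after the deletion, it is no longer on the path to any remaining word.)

Walk "ebsrkek" from the leaf back toward the root, removing each node that no remaining word uses.
The suffix "kek" (3 nodes) is used only by "ebsrkek"; the node for "ebsr" still has the child "p", so pruning stops there.
Nodes removed: 3

3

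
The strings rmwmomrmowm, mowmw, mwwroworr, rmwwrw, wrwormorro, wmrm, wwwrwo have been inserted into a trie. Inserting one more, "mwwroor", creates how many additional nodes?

2

The longest prefix of "mwwroor" already in the trie is "mwwro" (length 5).
New nodes needed: |"mwwroor"| − 5 = 7 − 5 = 2.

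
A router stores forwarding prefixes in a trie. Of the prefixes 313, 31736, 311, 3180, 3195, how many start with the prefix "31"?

5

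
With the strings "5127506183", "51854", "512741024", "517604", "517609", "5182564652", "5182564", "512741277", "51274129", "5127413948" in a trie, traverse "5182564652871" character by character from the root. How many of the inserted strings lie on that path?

2

Check each prefix of "5182564652871" against the stored set — each match is an end-marker on the path.
Prefixes of the query that are stored words: "5182564", "5182564652"
Count: 2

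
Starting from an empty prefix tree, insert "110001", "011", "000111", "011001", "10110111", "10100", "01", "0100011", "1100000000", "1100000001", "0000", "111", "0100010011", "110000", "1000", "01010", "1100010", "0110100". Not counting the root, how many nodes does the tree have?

51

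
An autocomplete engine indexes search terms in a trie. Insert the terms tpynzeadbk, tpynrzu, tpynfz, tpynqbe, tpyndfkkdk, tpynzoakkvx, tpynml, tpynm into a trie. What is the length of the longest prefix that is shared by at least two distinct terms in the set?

Look for the deepest trie node that still has at least two words in its subtree.
e.g. "tpynm" and "tpynml" share the prefix "tpynm" of length 5; no pair shares a longer one.
Longest shared-prefix length: 5

5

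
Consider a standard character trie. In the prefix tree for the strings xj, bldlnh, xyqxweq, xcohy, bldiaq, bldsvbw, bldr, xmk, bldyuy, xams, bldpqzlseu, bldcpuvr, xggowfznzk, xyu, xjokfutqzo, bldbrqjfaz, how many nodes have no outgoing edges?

15

A leaf is a node with no children — equivalently, the end of a word that is not a proper prefix of any other stored word.
Those words: "bldbrqjfaz", "bldcpuvr", "bldiaq", "bldlnh", "bldpqzlseu", "bldr", "bldsvbw", "bldyuy", "xams", "xcohy", "xggowfznzk", "xjokfutqzo", "xmk", "xyqxweq", "xyu"
Leaf count: 15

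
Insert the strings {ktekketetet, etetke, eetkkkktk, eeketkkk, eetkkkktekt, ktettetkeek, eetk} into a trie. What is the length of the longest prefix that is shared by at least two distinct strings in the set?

8

Equivalently: take the maximum, over all pairs, of their longest common prefix length.
e.g. "eetkkkktekt" and "eetkkkktk" share the prefix "eetkkkkt" of length 8; no pair shares a longer one.
Longest shared-prefix length: 8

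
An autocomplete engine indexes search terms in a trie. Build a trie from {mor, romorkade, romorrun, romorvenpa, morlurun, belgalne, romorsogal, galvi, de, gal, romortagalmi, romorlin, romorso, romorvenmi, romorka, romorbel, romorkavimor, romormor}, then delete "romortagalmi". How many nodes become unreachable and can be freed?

Walk "romortagalmi" from the leaf back toward the root, removing each node that no remaining word uses.
The suffix "tagalmi" (7 nodes) is used only by "romortagalmi"; the node for "romor" still has the child "k", so pruning stops there.
Nodes removed: 7

7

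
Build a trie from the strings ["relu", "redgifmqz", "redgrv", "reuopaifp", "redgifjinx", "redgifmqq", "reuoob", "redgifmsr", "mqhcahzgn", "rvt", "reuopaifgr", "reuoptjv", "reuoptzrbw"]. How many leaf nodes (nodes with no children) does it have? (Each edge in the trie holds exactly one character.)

13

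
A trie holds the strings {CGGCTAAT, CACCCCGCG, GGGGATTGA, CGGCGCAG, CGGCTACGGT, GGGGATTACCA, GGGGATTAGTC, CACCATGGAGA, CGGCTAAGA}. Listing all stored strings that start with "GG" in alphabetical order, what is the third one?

GGGGATTGA

Words with prefix "GG", in lexicographic order: "GGGGATTACCA", "GGGGATTAGTC", "GGGGATTGA"
Position 3: GGGGATTGA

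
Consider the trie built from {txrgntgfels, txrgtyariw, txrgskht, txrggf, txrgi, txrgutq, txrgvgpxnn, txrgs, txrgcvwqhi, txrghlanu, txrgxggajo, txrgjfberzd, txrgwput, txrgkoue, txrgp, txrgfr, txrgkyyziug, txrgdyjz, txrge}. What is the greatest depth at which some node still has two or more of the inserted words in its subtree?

The deepest shared node is where two words last agree before diverging.
e.g. "txrgkoue" and "txrgkyyziug" share the prefix "txrgk" of length 5; no pair shares a longer one.
Longest shared-prefix length: 5

5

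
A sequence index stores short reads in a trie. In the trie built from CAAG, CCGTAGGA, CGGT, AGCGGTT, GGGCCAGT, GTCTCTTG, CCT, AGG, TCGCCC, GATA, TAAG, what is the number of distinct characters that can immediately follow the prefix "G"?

3

The children of the "G" node are the distinct next characters among strings starting with "G".
Distinct next characters after "G": A, G, T.
That node has 3 child edges.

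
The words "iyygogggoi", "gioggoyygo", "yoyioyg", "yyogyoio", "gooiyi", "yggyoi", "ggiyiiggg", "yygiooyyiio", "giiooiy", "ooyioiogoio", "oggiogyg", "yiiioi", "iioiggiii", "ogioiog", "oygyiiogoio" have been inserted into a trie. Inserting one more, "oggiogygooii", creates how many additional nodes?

4

"oggiogyg" is already a path in the trie; the remaining "ooii" must be added.
So 12 − 8 = 4 new nodes.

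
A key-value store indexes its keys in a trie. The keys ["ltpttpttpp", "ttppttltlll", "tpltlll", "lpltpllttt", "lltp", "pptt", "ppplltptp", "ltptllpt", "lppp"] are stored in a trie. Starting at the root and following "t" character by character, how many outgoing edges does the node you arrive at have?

Follow the path "t" to its node, then look at its outgoing edges.
Distinct next characters after "t": p, t.
That node has 2 child edges.

2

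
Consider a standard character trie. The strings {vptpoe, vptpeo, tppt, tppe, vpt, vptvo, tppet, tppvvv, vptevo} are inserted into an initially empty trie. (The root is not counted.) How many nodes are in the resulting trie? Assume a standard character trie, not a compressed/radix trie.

Trace insertions, counting only characters that open a new branch:
  "vptpoe" → 6 new (v, p, t, p, o, e)
  "vptpeo" → prefix "vptp" already present; 2 new (e, o)
  "tppt" → 4 new (t, p, p, t)
  "tppe" → prefix "tpp" already present; 1 new (e)
  "vpt" → prefix "vpt" already present; 0 new (none)
  "vptvo" → prefix "vpt" already present; 2 new (v, o)
  "tppet" → prefix "tppe" already present; 1 new (t)
  "tppvvv" → prefix "tpp" already present; 3 new (v, v, v)
  "vptevo" → prefix "vpt" already present; 3 new (e, v, o)
Total nodes = 6 + 2 + 4 + 1 + 0 + 2 + 1 + 3 + 3 = 22

22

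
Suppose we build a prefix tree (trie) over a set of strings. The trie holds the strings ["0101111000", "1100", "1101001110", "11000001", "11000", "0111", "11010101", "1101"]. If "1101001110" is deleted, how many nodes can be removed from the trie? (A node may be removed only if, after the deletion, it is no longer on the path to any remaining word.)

After clearing the end-marker at "1101001110", prune upward until reaching a node still needed by another word.
The suffix "01110" (5 nodes) is used only by "1101001110"; the node for "11010" still has the child "1", so pruning stops there.
Nodes removed: 5

5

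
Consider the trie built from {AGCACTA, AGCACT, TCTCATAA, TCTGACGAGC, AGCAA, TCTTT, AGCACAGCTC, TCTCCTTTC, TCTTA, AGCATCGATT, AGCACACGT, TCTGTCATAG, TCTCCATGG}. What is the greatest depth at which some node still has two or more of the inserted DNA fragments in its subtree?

Look for the deepest trie node that still has at least two words in its subtree.
e.g. "AGCACACGT" and "AGCACAGCTC" share the prefix "AGCACA" of length 6; no pair shares a longer one.
Longest shared-prefix length: 6

6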